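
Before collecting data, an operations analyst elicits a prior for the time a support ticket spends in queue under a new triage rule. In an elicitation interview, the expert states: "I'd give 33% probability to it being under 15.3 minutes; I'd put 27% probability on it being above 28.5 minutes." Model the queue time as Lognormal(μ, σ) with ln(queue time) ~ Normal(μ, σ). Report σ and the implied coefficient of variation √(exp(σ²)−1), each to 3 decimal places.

If T ~ Lognormal(μ,σ) then ln T ~ Normal(μ,σ), so the p-quantile of ln T is μ + z_p·σ.
ln(15.3) = 2.728 and ln(28.5) = 3.35; z_{0.33} = -0.4399, z_{0.73} = 0.6128.
σ = (3.35 − 2.728)/(0.6128 − (-0.4399)) = 0.591.
μ = 2.728 − (-0.4399)·0.591 = 2.988.
CV = √(exp(σ²)−1) = √(exp(0.3492)−1) = 0.646.

σ ≈ 0.591, CV ≈ 0.646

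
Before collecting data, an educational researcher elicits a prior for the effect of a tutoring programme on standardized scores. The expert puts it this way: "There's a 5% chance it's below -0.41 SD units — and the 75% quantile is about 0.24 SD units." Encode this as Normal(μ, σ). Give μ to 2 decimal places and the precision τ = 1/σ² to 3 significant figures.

The p-quantile of Normal(μ,σ) is μ + z_p·σ, with z_{0.05} = -1.645 and z_{0.75} = 0.6745.
Eliminate σ: μ = (z₂·x₁ − z₁·x₂)/(z₂ − z₁) = (0.6745·-0.41 − (-1.645)·0.24)/2.319 = 0.05.
Then σ = (x₂ − x₁)/(z₂ − z₁) = (0.24 − -0.41)/2.319 = 0.28.
Precision τ = 1/σ² = 1/0.2803² = 12.7.

μ = 0.05, τ = 12.7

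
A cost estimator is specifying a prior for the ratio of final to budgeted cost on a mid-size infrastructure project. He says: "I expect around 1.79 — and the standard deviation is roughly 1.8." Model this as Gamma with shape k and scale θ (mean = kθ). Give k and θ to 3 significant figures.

For Gamma(k, scale θ): mean = kθ, variance = kθ², so CV = 1/√k.
CV = SD/mean = 1.8/1.79 = 1.006, hence k = 1/CV² = 0.989.
Then θ = mean/k = 1.79/0.989 = 1.81.

k ≈ 0.989, θ ≈ 1.81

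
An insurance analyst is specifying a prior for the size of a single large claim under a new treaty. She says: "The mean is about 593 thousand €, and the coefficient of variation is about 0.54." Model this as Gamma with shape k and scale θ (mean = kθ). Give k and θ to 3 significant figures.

k ≈ 3.43, θ ≈ 173

For Gamma(k, scale θ): mean = kθ, variance = kθ², so CV = 1/√k.
CV = 0.54, hence k = 1/CV² = 3.43.
Then θ = mean/k = 593/3.43 = 173.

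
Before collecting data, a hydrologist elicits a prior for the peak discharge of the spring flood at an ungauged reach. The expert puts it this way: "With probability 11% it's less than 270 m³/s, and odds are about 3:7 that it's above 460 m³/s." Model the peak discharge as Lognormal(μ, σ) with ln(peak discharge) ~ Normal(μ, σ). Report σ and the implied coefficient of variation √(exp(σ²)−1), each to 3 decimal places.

If T ~ Lognormal(μ,σ) then ln T ~ Normal(μ,σ), so the p-quantile of ln T is μ + z_p·σ.
ln(270) = 5.598 and ln(460) = 6.131; z_{0.11} = -1.227, z_{0.7} = 0.5244.
σ = (6.131 − 5.598)/(0.5244 − (-1.227)) = 0.304.
μ = 5.598 − (-1.227)·0.304 = 5.972.
CV = √(exp(σ²)−1) = √(exp(0.0926)−1) = 0.311.

σ ≈ 0.304, CV ≈ 0.311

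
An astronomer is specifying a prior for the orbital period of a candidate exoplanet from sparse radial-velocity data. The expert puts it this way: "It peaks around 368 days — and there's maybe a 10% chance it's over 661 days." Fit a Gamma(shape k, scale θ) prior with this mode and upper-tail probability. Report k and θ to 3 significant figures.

Gamma(k,θ) with k>1 has mode (k−1)θ, so θ = 368/(k−1).
Need P(X < 661) = 0.9 with θ tied to k this way. Start at k = 2, θ = 368: P(X<661) ≈ 0.536.
Too low — raise k to concentrate. Iterating converges to k ≈ 6.55.
Then θ = 368/(6.55−1) ≈ 66.3.

k ≈ 6.55, θ ≈ 66.3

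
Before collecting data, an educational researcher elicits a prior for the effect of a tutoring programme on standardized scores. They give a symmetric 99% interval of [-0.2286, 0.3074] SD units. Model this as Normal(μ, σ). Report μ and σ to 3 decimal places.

μ = 0.039, σ = 0.104

A symmetric 99% interval runs μ ± z·σ with z = 2.576.
Half-width = 0.268, so σ = 0.268/2.576 = 0.104.
μ is the interval midpoint, 0.039.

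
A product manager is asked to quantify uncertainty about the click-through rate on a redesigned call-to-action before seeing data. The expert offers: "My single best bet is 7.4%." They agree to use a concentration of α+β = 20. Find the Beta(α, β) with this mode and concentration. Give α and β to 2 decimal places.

For α,β > 1 the Beta mode is (α−1)/(α+β−2). With α+β = 20, the mode is (α−1)/18.
Set (α−1)/18 = 0.074 → α = 1 + 0.074·18 = 2.33.
β = 20 − α = 17.67.

α = 2.33, β = 17.67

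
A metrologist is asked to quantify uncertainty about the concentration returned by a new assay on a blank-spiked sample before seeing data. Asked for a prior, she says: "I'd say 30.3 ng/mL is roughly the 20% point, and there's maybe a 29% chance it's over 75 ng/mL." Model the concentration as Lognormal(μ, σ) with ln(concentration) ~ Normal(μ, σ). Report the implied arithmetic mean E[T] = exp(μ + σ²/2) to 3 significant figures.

E[T] ≈ 64.7 ng/mL

If T ~ Lognormal(μ,σ) then ln T ~ Normal(μ,σ), so the p-quantile of ln T is μ + z_p·σ.
ln(30.3) = 3.411 and ln(75) = 4.317; z_{0.2} = -0.8416, z_{0.71} = 0.5534.
σ = (4.317 − 3.411)/(0.5534 − (-0.8416)) = 0.650.
μ = 3.411 − (-0.8416)·0.650 = 3.958.
E[T] = exp(μ + σ²/2) = exp(3.958 + 0.2111) = 64.7 ng/mL.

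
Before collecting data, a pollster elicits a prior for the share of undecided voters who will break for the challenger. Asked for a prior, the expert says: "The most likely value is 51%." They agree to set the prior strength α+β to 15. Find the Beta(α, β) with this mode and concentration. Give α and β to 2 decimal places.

α = 7.63, β = 7.37

For α,β > 1 the Beta mode is (α−1)/(α+β−2). With α+β = 15, the mode is (α−1)/13.
Set (α−1)/13 = 0.51 → α = 1 + 0.51·13 = 7.63.
β = 15 − α = 7.37.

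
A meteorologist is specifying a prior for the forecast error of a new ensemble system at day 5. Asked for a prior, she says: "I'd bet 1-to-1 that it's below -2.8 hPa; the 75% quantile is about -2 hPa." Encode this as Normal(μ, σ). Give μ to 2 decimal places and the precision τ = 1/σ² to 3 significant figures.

For Normal(μ,σ), the p-quantile is μ + z_p·σ. Here z_{0.5} = 0, z_{0.75} = 0.6745.
So -2.8 = μ + 0σ and -2 = μ + 0.6745σ.
Subtracting: σ = (-2 − -2.8)/(0.6745 − (0)) = 1.19.
Then μ = -2.8 − (0)·1.19 = -2.80.
Precision τ = 1/σ² = 1/1.186² = 0.711.

μ = -2.80, τ = 0.711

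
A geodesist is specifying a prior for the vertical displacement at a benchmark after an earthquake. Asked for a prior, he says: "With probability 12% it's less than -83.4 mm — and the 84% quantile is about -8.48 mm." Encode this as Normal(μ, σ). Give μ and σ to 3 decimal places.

For Normal(μ,σ), the p-quantile is μ + z_p·σ. Here z_{0.12} = -1.175, z_{0.84} = 0.9945.
So -83.4 = μ − 1.175σ and -8.48 = μ + 0.9945σ.
Subtracting: σ = (-8.48 − -83.4)/(0.9945 − (-1.175)) = 34.534.
Then μ = -83.4 − (-1.175)·34.534 = -42.823.

μ = -42.823, σ = 34.534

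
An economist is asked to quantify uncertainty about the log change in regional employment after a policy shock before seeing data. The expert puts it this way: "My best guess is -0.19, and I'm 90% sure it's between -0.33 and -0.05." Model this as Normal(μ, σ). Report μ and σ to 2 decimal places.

A symmetric 90% interval runs μ ± z·σ with z = 1.645.
Half-width = 0.14, so σ = 0.14/1.645 = 0.09.
μ is the stated best guess, -0.19.

μ = -0.19, σ = 0.09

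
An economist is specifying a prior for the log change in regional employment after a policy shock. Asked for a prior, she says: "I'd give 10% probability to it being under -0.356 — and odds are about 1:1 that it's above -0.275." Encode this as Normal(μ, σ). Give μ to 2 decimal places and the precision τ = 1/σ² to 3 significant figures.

For Normal(μ,σ), the p-quantile is μ + z_p·σ. Here z_{0.1} = -1.282, z_{0.5} = 0.
So -0.356 = μ − 1.282σ and -0.275 = μ + 0σ.
Subtracting: σ = (-0.275 − -0.356)/(0 − (-1.282)) = 0.06.
Then μ = -0.356 − (-1.282)·0.06 = -0.28.
Precision τ = 1/σ² = 1/0.0632² = 250.

μ = -0.28, τ = 250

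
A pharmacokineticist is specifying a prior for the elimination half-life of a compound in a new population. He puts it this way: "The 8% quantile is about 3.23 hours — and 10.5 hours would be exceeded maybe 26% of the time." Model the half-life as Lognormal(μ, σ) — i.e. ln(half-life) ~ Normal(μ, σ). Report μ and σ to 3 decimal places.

μ ≈ 1.981, σ ≈ 0.576

If T ~ Lognormal(μ,σ) then ln T ~ Normal(μ,σ), so the p-quantile of ln T is μ + z_p·σ.
ln(3.23) = 1.172 and ln(10.5) = 2.351; z_{0.08} = -1.405, z_{0.74} = 0.6433.
σ = (2.351 − 1.172)/(0.6433 − (-1.405)) = 0.576.
μ = 1.172 − (-1.405)·0.576 = 1.981.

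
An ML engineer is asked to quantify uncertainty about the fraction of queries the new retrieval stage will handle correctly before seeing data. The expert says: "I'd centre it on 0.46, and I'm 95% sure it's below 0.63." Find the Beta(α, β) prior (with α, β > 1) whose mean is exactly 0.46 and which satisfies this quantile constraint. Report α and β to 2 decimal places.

α ≈ 10.54, β ≈ 12.38

With mean 0.46 fixed, write α = 0.46s, β = 0.54s where s = α+β.
Need P(θ < 0.63) = 0.95 under Beta(0.46s, 0.54s). Normal approximation: (q−m)/√(m(1−m)/s) ≈ z_{0.95} = 1.64, so s ≈ 0.46·0.54·(1.64)²/(0.63−0.46)² = 23.3.
At s = 23.3: P(θ<0.63) ≈ 0.951. Adjusting to match 0.95 gives s ≈ 22.92.
So α = 0.46·22.92 ≈ 10.54, β = 0.54·22.92 ≈ 12.38.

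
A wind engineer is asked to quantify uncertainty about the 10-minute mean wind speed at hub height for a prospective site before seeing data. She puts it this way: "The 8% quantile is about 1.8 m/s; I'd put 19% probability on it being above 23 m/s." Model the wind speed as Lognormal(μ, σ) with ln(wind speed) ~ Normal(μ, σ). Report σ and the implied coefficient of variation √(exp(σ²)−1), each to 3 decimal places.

If T ~ Lognormal(μ,σ) then ln T ~ Normal(μ,σ), so the p-quantile of ln T is μ + z_p·σ.
ln(1.8) = 0.5878 and ln(23) = 3.135; z_{0.08} = -1.405, z_{0.81} = 0.8779.
σ = (3.135 − 0.5878)/(0.8779 − (-1.405)) = 1.116.
μ = 0.5878 − (-1.405)·1.116 = 2.156.
CV = √(exp(σ²)−1) = √(exp(1.2454)−1) = 1.573.

σ ≈ 1.116, CV ≈ 1.573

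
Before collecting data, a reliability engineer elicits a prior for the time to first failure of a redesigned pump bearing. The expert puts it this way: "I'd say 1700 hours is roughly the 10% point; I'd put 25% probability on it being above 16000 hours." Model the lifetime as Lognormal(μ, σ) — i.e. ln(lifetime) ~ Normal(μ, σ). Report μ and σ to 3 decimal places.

If T ~ Lognormal(μ,σ) then ln T ~ Normal(μ,σ), so the p-quantile of ln T is μ + z_p·σ.
ln(1700) = 7.438 and ln(16000) = 9.68; z_{0.1} = -1.282, z_{0.75} = 0.6745.
σ = (9.68 − 7.438)/(0.6745 − (-1.282)) = 1.146.
μ = 7.438 − (-1.282)·1.146 = 8.907.

μ ≈ 8.907, σ ≈ 1.146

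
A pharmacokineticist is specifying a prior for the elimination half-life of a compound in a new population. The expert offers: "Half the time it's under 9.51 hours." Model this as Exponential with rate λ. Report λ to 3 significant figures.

λ ≈ 0.0729

Exponential median = ln 2 / λ, so λ = ln 2 / 9.51 = 0.0729.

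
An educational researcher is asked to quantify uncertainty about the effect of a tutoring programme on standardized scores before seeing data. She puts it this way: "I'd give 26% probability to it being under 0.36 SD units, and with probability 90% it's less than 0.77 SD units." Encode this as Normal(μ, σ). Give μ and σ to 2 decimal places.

For Normal(μ,σ), the p-quantile is μ + z_p·σ. Here z_{0.26} = -0.6433, z_{0.9} = 1.282.
So 0.36 = μ − 0.6433σ and 0.77 = μ + 1.282σ.
Subtracting: σ = (0.77 − 0.36)/(1.282 − (-0.6433)) = 0.21.
Then μ = 0.36 − (-0.6433)·0.21 = 0.50.

μ = 0.50, σ = 0.21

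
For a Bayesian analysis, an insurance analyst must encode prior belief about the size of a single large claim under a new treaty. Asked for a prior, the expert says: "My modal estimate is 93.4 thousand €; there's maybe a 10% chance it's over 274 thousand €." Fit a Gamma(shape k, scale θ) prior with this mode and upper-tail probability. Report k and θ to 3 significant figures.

k ≈ 2.64, θ ≈ 56.8

Gamma(k,θ) with k>1 has mode (k−1)θ, so θ = 93.4/(k−1).
Need P(X < 274) = 0.9 with θ tied to k this way. Start at k = 2, θ = 93.4: P(X<274) ≈ 0.791.
Too low — raise k to concentrate. Iterating converges to k ≈ 2.64.
Then θ = 93.4/(2.64−1) ≈ 56.8.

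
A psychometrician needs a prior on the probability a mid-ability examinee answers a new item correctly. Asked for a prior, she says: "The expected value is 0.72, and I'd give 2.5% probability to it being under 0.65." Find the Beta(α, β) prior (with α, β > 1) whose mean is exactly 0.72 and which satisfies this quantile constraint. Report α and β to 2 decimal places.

With mean 0.72 fixed, write α = 0.72s, β = 0.28s where s = α+β.
Need P(θ < 0.65) = 0.025 under Beta(0.72s, 0.28s). Normal approximation: (q−m)/√(m(1−m)/s) ≈ z_{0.025} = -1.96, so s ≈ 0.72·0.28·(-1.96)²/(0.65−0.72)² = 158.0.
At s = 158.0: P(θ<0.65) ≈ 0.029. Adjusting to match 0.025 gives s ≈ 168.26.
So α = 0.72·168.26 ≈ 121.15, β = 0.28·168.26 ≈ 47.11.

α ≈ 121.15, β ≈ 47.11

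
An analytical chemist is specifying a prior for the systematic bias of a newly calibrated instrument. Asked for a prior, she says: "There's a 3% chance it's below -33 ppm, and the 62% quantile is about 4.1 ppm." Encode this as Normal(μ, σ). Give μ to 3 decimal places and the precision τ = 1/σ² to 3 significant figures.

The p-quantile of Normal(μ,σ) is μ + z_p·σ, with z_{0.03} = -1.881 and z_{0.62} = 0.3055.
Eliminate σ: μ = (z₂·x₁ − z₁·x₂)/(z₂ − z₁) = (0.3055·-33 − (-1.881)·4.1)/2.186 = -1.084.
Then σ = (x₂ − x₁)/(z₂ − z₁) = (4.1 − -33)/2.186 = 16.970.
Precision τ = 1/σ² = 1/16.97² = 0.00347.

μ = -1.084, τ = 0.00347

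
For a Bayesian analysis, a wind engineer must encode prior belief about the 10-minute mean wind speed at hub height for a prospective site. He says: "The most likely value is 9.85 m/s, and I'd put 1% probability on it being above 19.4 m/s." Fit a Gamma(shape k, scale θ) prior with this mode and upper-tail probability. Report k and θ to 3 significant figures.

k ≈ 11.7, θ ≈ 0.919

Gamma(k,θ) with k>1 has mode (k−1)θ, so θ = 9.85/(k−1).
Need P(X < 19.4) = 0.99 with θ tied to k this way. Start at k = 2, θ = 9.85: P(X<19.4) ≈ 0.586.
Too low — raise k to concentrate. Iterating converges to k ≈ 11.7.
Then θ = 9.85/(11.7−1) ≈ 0.919.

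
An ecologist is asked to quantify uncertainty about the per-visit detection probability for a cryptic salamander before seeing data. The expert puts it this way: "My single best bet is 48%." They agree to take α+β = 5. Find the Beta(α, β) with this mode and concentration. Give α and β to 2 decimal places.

α = 2.44, β = 2.56

For α,β > 1 the Beta mode is (α−1)/(α+β−2). With α+β = 5, the mode is (α−1)/3.
Set (α−1)/3 = 0.48 → α = 1 + 0.48·3 = 2.44.
β = 5 − α = 2.56.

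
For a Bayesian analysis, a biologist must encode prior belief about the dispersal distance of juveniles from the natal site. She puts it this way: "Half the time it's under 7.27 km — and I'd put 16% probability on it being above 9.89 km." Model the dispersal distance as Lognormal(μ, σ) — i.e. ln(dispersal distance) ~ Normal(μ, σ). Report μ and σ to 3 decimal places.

If T ~ Lognormal(μ,σ) then ln T ~ Normal(μ,σ), so the p-quantile of ln T is μ + z_p·σ.
ln(7.27) = 1.984 and ln(9.89) = 2.292; z_{0.5} = 0, z_{0.84} = 0.9945.
σ = (2.292 − 1.984)/(0.9945 − (0)) = 0.309.
μ = 1.984 − (0)·0.309 = 1.984.

μ ≈ 1.984, σ ≈ 0.309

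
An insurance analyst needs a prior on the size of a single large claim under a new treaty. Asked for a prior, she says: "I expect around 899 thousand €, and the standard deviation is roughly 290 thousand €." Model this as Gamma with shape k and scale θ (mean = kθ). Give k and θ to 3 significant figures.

k ≈ 9.61, θ ≈ 93.5

For Gamma(k, scale θ): mean = kθ, variance = kθ², so CV = 1/√k.
CV = SD/mean = 290/899 = 0.3226, hence k = 1/CV² = 9.61.
Then θ = mean/k = 899/9.61 = 93.5.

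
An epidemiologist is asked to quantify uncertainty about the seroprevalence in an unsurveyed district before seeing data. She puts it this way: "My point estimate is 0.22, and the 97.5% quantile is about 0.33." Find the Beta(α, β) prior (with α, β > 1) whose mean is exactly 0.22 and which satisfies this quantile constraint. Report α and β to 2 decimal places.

α ≈ 13.69, β ≈ 48.54

With mean 0.22 fixed, write α = 0.22s, β = 0.78s where s = α+β.
Need P(θ < 0.33) = 0.975 under Beta(0.22s, 0.78s). Normal approximation: (q−m)/√(m(1−m)/s) ≈ z_{0.975} = 1.96, so s ≈ 0.22·0.78·(1.96)²/(0.33−0.22)² = 54.5.
At s = 54.5: P(θ<0.33) ≈ 0.967. Adjusting to match 0.975 gives s ≈ 62.23.
So α = 0.22·62.23 ≈ 13.69, β = 0.78·62.23 ≈ 48.54.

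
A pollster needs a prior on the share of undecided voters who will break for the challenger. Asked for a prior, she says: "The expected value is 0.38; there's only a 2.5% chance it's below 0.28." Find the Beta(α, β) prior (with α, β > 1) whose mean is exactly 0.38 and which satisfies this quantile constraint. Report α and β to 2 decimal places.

α ≈ 32.05, β ≈ 52.29

With mean 0.38 fixed, write α = 0.38s, β = 0.62s where s = α+β.
Need P(θ < 0.28) = 0.025 under Beta(0.38s, 0.62s). Normal approximation: (q−m)/√(m(1−m)/s) ≈ z_{0.025} = -1.96, so s ≈ 0.38·0.62·(-1.96)²/(0.28−0.38)² = 90.5.
At s = 90.5: P(θ<0.28) ≈ 0.021. Adjusting to match 0.025 gives s ≈ 84.33.
So α = 0.38·84.33 ≈ 32.05, β = 0.62·84.33 ≈ 52.29.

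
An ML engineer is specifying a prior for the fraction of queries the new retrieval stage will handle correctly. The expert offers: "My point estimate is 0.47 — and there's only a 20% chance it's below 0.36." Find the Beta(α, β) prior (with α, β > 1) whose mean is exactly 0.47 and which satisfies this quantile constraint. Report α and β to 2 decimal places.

α ≈ 6.96, β ≈ 7.85

With mean 0.47 fixed, write α = 0.47s, β = 0.53s where s = α+β.
Need P(θ < 0.36) = 0.2 under Beta(0.47s, 0.53s). Normal approximation: (q−m)/√(m(1−m)/s) ≈ z_{0.2} = -0.842, so s ≈ 0.47·0.53·(-0.842)²/(0.36−0.47)² = 14.6.
At s = 14.6: P(θ<0.36) ≈ 0.202. Adjusting to match 0.2 gives s ≈ 14.80.
So α = 0.47·14.80 ≈ 6.96, β = 0.53·14.80 ≈ 7.85.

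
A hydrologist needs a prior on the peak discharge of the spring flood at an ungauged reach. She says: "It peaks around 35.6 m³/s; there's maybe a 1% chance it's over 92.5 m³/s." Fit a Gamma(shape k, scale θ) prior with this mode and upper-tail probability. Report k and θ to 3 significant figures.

k ≈ 6.1, θ ≈ 6.97

Gamma(k,θ) with k>1 has mode (k−1)θ, so θ = 35.6/(k−1).
Need P(X < 92.5) = 0.99 with θ tied to k this way. Start at k = 2, θ = 35.6: P(X<92.5) ≈ 0.732.
Too low — raise k to concentrate. Iterating converges to k ≈ 6.1.
Then θ = 35.6/(6.1−1) ≈ 6.97.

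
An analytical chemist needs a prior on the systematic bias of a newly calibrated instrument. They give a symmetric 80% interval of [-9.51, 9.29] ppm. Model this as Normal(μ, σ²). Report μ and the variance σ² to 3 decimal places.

A symmetric 80% interval runs μ ± z·σ with z = 1.282.
Half-width = 9.4, so σ = 9.4/1.282 = 7.3349 and σ² = 53.800.
μ is the interval midpoint, -0.110.

μ = -0.110, σ² = 53.800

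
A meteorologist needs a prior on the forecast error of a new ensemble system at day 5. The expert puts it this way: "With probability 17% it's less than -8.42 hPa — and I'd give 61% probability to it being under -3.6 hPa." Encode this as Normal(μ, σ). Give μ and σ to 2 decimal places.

μ = -4.69, σ = 3.91

For Normal(μ,σ), the p-quantile is μ + z_p·σ. Here z_{0.17} = -0.9542, z_{0.61} = 0.2793.
So -8.42 = μ − 0.9542σ and -3.6 = μ + 0.2793σ.
Subtracting: σ = (-3.6 − -8.42)/(0.2793 − (-0.9542)) = 3.91.
Then μ = -8.42 − (-0.9542)·3.91 = -4.69.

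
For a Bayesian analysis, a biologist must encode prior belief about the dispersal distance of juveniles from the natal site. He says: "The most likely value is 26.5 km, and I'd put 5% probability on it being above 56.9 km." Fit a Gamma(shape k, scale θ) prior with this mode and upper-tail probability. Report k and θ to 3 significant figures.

Gamma(k,θ) with k>1 has mode (k−1)θ, so θ = 26.5/(k−1).
Need P(X < 56.9) = 0.95 with θ tied to k this way. Start at k = 2, θ = 26.5: P(X<56.9) ≈ 0.632.
Too low — raise k to concentrate. Iterating converges to k ≈ 5.72.
Then θ = 26.5/(5.72−1) ≈ 5.61.

k ≈ 5.72, θ ≈ 5.61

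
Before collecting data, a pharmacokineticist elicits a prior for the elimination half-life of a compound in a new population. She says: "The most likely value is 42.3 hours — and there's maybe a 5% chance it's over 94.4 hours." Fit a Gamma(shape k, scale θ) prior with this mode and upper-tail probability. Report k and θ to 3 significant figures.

k ≈ 5.26, θ ≈ 9.92

Gamma(k,θ) with k>1 has mode (k−1)θ, so θ = 42.3/(k−1).
Need P(X < 94.4) = 0.95 with θ tied to k this way. Start at k = 2, θ = 42.3: P(X<94.4) ≈ 0.653.
Too low — raise k to concentrate. Iterating converges to k ≈ 5.26.
Then θ = 42.3/(5.26−1) ≈ 9.92.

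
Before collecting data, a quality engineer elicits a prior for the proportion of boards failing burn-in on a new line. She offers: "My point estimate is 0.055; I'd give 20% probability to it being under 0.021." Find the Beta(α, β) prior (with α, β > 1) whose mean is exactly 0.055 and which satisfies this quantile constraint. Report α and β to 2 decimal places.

With mean 0.055 fixed, write α = 0.055s, β = 0.945s where s = α+β.
Need P(θ < 0.021) = 0.2 under Beta(0.055s, 0.945s). Normal approximation: (q−m)/√(m(1−m)/s) ≈ z_{0.2} = -0.842, so s ≈ 0.055·0.945·(-0.842)²/(0.021−0.055)² = 31.8.
At s = 31.8: P(θ<0.021) ≈ 0.194. Adjusting to match 0.2 gives s ≈ 30.89.
So α = 0.055·30.89 ≈ 1.70, β = 0.945·30.89 ≈ 29.19.

α ≈ 1.70, β ≈ 29.19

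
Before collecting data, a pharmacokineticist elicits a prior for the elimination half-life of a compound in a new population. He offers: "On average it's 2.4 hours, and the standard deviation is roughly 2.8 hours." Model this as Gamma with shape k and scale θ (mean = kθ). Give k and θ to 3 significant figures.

For Gamma(k, scale θ): mean = kθ, variance = kθ², so CV = 1/√k.
CV = SD/mean = 2.8/2.4 = 1.167, hence k = 1/CV² = 0.735.
Then θ = mean/k = 2.4/0.735 = 3.27.

k ≈ 0.735, θ ≈ 3.27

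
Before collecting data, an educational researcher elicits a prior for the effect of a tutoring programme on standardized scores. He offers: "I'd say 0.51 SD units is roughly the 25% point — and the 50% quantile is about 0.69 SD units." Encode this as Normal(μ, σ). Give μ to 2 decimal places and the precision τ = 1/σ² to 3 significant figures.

For Normal(μ,σ), the p-quantile is μ + z_p·σ. Here z_{0.25} = -0.6745, z_{0.5} = 0.
So 0.51 = μ − 0.6745σ and 0.69 = μ + 0σ.
Subtracting: σ = (0.69 − 0.51)/(0 − (-0.6745)) = 0.27.
Then μ = 0.51 − (-0.6745)·0.27 = 0.69.
Precision τ = 1/σ² = 1/0.2669² = 14.

μ = 0.69, τ = 14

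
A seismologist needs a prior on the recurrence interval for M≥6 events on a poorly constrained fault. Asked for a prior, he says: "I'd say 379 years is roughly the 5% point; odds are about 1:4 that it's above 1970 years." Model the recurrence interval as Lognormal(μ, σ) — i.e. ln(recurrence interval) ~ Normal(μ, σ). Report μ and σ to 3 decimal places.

μ ≈ 7.028, σ ≈ 0.663

If T ~ Lognormal(μ,σ) then ln T ~ Normal(μ,σ), so the p-quantile of ln T is μ + z_p·σ.
ln(379) = 5.938 and ln(1970) = 7.586; z_{0.05} = -1.645, z_{0.8} = 0.8416.
σ = (7.586 − 5.938)/(0.8416 − (-1.645)) = 0.663.
μ = 5.938 − (-1.645)·0.663 = 7.028.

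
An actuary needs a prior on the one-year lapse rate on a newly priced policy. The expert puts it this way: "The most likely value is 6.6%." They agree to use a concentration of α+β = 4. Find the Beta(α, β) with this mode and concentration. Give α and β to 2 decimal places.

α = 1.13, β = 2.87

For α,β > 1 the Beta mode is (α−1)/(α+β−2). With α+β = 4, the mode is (α−1)/2.
Set (α−1)/2 = 0.066 → α = 1 + 0.066·2 = 1.13.
β = 4 − α = 2.87.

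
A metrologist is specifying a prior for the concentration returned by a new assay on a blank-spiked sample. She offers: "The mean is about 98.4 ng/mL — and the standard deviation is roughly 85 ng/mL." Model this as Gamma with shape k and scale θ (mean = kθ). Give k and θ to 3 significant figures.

For Gamma(k, scale θ): mean = kθ, variance = kθ², so CV = 1/√k.
CV = SD/mean = 85/98.4 = 0.8638, hence k = 1/CV² = 1.34.
Then θ = mean/k = 98.4/1.34 = 73.4.

k ≈ 1.34, θ ≈ 73.4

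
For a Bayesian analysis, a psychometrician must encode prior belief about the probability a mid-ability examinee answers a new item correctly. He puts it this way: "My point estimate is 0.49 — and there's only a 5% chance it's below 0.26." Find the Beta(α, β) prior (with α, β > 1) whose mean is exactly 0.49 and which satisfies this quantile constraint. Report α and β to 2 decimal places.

With mean 0.49 fixed, write α = 0.49s, β = 0.51s where s = α+β.
Need P(θ < 0.26) = 0.05 under Beta(0.49s, 0.51s). Normal approximation: (q−m)/√(m(1−m)/s) ≈ z_{0.05} = -1.64, so s ≈ 0.49·0.51·(-1.64)²/(0.26−0.49)² = 12.8.
At s = 12.8: P(θ<0.26) ≈ 0.043. Adjusting to match 0.05 gives s ≈ 11.74.
So α = 0.49·11.74 ≈ 5.75, β = 0.51·11.74 ≈ 5.99.

α ≈ 5.75, β ≈ 5.99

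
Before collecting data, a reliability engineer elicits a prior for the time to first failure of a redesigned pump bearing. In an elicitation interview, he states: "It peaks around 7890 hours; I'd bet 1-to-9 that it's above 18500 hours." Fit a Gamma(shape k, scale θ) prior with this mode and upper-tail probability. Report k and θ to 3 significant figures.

k ≈ 3.65, θ ≈ 2980

Gamma(k,θ) with k>1 has mode (k−1)θ, so θ = 7890/(k−1).
Need P(X < 18500) = 0.9 with θ tied to k this way. Start at k = 2, θ = 7890: P(X<18500) ≈ 0.679.
Too low — raise k to concentrate. Iterating converges to k ≈ 3.65.
Then θ = 7890/(3.65−1) ≈ 2980.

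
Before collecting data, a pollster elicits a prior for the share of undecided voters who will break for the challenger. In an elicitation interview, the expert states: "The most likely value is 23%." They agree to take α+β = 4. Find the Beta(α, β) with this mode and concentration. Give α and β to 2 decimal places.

α = 1.46, β = 2.54

For α,β > 1 the Beta mode is (α−1)/(α+β−2). With α+β = 4, the mode is (α−1)/2.
Set (α−1)/2 = 0.23 → α = 1 + 0.23·2 = 1.46.
β = 4 − α = 2.54.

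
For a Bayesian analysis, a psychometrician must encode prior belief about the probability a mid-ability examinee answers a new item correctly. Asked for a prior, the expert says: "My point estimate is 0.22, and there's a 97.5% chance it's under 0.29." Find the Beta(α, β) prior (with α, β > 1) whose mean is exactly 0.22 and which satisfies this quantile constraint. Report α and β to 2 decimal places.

α ≈ 32.50, β ≈ 115.21

With mean 0.22 fixed, write α = 0.22s, β = 0.78s where s = α+β.
Need P(θ < 0.29) = 0.975 under Beta(0.22s, 0.78s). Normal approximation: (q−m)/√(m(1−m)/s) ≈ z_{0.975} = 1.96, so s ≈ 0.22·0.78·(1.96)²/(0.29−0.22)² = 134.5.
At s = 134.5: P(θ<0.29) ≈ 0.970. Adjusting to match 0.975 gives s ≈ 147.71.
So α = 0.22·147.71 ≈ 32.50, β = 0.78·147.71 ≈ 115.21.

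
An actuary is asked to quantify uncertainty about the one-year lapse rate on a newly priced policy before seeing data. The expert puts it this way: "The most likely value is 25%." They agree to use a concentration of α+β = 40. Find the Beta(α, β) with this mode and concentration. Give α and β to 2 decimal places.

α = 10.50, β = 29.50

For α,β > 1 the Beta mode is (α−1)/(α+β−2). With α+β = 40, the mode is (α−1)/38.
Set (α−1)/38 = 0.25 → α = 1 + 0.25·38 = 10.50.
β = 40 − α = 29.50.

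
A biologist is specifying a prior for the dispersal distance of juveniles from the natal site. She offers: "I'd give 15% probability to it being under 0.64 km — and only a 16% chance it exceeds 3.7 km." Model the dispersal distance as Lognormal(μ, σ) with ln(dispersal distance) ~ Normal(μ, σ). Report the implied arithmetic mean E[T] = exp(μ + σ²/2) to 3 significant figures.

If T ~ Lognormal(μ,σ) then ln T ~ Normal(μ,σ), so the p-quantile of ln T is μ + z_p·σ.
ln(0.64) = -0.4463 and ln(3.7) = 1.308; z_{0.15} = -1.036, z_{0.84} = 0.9945.
σ = (1.308 − -0.4463)/(0.9945 − (-1.036)) = 0.864.
μ = -0.4463 − (-1.036)·0.864 = 0.449.
E[T] = exp(μ + σ²/2) = exp(0.449 + 0.3732) = 2.28 km.

E[T] ≈ 2.28 km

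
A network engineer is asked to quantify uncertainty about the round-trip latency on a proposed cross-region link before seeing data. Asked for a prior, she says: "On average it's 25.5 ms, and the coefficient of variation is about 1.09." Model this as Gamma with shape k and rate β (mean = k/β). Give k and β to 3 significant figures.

For Gamma(k, rate β): mean = k/β, variance = k/β², so CV = 1/√k.
CV = 1.09, hence k = 1/CV² = 0.842.
Then β = k/mean = 0.842/25.5 = 0.033.

k ≈ 0.842, β ≈ 0.033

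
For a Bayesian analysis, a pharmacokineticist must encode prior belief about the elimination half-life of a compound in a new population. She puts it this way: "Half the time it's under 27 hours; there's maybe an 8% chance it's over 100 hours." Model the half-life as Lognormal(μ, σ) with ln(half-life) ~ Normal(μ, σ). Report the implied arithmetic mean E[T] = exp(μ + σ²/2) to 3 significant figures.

If T ~ Lognormal(μ,σ) then ln T ~ Normal(μ,σ), so the p-quantile of ln T is μ + z_p·σ.
ln(27) = 3.296 and ln(100) = 4.605; z_{0.5} = 0, z_{0.92} = 1.405.
σ = (4.605 − 3.296)/(1.405 − (0)) = 0.932.
μ = 3.296 − (0)·0.932 = 3.296.
E[T] = exp(μ + σ²/2) = exp(3.296 + 0.4342) = 41.7 hours.

E[T] ≈ 41.7 hours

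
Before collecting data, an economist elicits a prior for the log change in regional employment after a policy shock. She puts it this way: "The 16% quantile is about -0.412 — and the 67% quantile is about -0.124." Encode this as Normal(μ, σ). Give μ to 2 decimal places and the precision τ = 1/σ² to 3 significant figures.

For Normal(μ,σ), the p-quantile is μ + z_p·σ. Here z_{0.16} = -0.9945, z_{0.67} = 0.4399.
So -0.412 = μ − 0.9945σ and -0.124 = μ + 0.4399σ.
Subtracting: σ = (-0.124 − -0.412)/(0.4399 − (-0.9945)) = 0.20.
Then μ = -0.412 − (-0.9945)·0.20 = -0.21.
Precision τ = 1/σ² = 1/0.2008² = 24.8.

μ = -0.21, τ = 24.8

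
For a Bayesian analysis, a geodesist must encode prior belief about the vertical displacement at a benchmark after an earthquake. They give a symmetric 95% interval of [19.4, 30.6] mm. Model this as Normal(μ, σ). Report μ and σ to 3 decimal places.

A symmetric 95% interval runs μ ± z·σ with z = 1.96.
Half-width = 5.6, so σ = 5.6/1.96 = 2.857.
μ is the interval midpoint, 25.000.

μ = 25.000, σ = 2.857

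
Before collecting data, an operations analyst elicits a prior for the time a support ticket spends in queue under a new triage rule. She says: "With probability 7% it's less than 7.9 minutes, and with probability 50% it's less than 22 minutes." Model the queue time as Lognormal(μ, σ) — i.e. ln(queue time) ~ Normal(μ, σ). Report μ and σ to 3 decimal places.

μ ≈ 3.091, σ ≈ 0.694

If T ~ Lognormal(μ,σ) then ln T ~ Normal(μ,σ), so the p-quantile of ln T is μ + z_p·σ.
ln(7.9) = 2.067 and ln(22) = 3.091; z_{0.07} = -1.476, z_{0.5} = 0.
σ = (3.091 − 2.067)/(0 − (-1.476)) = 0.694.
μ = 2.067 − (-1.476)·0.694 = 3.091.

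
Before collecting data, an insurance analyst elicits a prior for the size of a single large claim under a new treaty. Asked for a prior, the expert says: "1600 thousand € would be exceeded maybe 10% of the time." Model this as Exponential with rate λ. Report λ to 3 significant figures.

P(T > 1600.0) = e^(−λ·1600.0) = 0.1, so λ = −ln(0.1)/1600.0 = 0.00144.

λ ≈ 0.00144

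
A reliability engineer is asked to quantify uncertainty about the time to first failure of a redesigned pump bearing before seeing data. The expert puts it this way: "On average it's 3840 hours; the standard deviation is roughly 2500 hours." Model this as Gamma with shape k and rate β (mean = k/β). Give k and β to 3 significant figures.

k ≈ 2.36, β ≈ 0.000614

For Gamma(k, rate β): mean = k/β, variance = k/β², so CV = 1/√k.
CV = SD/mean = 2500/3840 = 0.651, hence k = 1/CV² = 2.36.
Then β = k/mean = 2.36/3840 = 0.000614.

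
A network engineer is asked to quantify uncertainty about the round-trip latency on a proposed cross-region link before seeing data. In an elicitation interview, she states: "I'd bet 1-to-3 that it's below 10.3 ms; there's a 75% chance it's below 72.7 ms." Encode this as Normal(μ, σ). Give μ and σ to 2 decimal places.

The p-quantile of Normal(μ,σ) is μ + z_p·σ, with z_{0.25} = -0.6745 and z_{0.75} = 0.6745.
Eliminate σ: μ = (z₂·x₁ − z₁·x₂)/(z₂ − z₁) = (0.6745·10.3 − (-0.6745)·72.7)/1.349 = 41.50.
Then σ = (x₂ − x₁)/(z₂ − z₁) = (72.7 − 10.3)/1.349 = 46.26.

μ = 41.50, σ = 46.26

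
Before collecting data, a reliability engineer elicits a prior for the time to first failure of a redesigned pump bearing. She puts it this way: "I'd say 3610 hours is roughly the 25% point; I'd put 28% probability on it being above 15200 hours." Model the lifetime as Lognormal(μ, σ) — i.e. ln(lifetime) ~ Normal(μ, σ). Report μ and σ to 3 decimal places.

If T ~ Lognormal(μ,σ) then ln T ~ Normal(μ,σ), so the p-quantile of ln T is μ + z_p·σ.
ln(3610) = 8.191 and ln(15200) = 9.629; z_{0.25} = -0.6745, z_{0.72} = 0.5828.
σ = (9.629 − 8.191)/(0.5828 − (-0.6745)) = 1.143.
μ = 8.191 − (-0.6745)·1.143 = 8.963.

μ ≈ 8.963, σ ≈ 1.143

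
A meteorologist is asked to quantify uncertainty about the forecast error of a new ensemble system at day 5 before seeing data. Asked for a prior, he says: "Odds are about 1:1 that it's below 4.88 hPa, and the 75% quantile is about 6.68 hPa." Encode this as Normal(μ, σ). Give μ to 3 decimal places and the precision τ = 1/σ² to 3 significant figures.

μ = 4.880, τ = 0.14

The p-quantile of Normal(μ,σ) is μ + z_p·σ, with z_{0.5} = 0 and z_{0.75} = 0.6745.
Eliminate σ: μ = (z₂·x₁ − z₁·x₂)/(z₂ − z₁) = (0.6745·4.88 − (0)·6.68)/0.6745 = 4.880.
Then σ = (x₂ − x₁)/(z₂ − z₁) = (6.68 − 4.88)/0.6745 = 2.669.
Precision τ = 1/σ² = 1/2.669² = 0.14.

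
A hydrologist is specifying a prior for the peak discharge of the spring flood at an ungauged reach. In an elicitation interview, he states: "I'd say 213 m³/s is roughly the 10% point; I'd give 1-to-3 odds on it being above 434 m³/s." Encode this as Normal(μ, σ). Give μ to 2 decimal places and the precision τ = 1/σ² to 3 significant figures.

For Normal(μ,σ), the p-quantile is μ + z_p·σ. Here z_{0.1} = -1.282, z_{0.75} = 0.6745.
So 213 = μ − 1.282σ and 434 = μ + 0.6745σ.
Subtracting: σ = (434 − 213)/(0.6745 − (-1.282)) = 112.98.
Then μ = 213 − (-1.282)·112.98 = 357.79.
Precision τ = 1/σ² = 1/113² = 7.83e-05.

μ = 357.79, τ = 7.83e-05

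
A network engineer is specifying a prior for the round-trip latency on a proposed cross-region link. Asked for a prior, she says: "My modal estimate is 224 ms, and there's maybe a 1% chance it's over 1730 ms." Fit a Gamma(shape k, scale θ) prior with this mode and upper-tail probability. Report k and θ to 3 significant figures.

Gamma(k,θ) with k>1 has mode (k−1)θ, so θ = 224/(k−1).
Need P(X < 1730) = 0.99 with θ tied to k this way. Start at k = 2, θ = 224: P(X<1730) ≈ 0.996.
Too high — lower k to spread out. Iterating converges to k ≈ 1.81.
Then θ = 224/(1.81−1) ≈ 275.

k ≈ 1.81, θ ≈ 275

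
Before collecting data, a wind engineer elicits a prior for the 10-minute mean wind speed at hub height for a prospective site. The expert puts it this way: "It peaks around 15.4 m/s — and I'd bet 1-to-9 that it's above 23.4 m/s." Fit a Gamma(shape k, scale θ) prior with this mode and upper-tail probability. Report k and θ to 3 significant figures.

Gamma(k,θ) with k>1 has mode (k−1)θ, so θ = 15.4/(k−1).
Need P(X < 23.4) = 0.9 with θ tied to k this way. Start at k = 2, θ = 15.4: P(X<23.4) ≈ 0.449.
Too low — raise k to concentrate. Iterating converges to k ≈ 11.6.
Then θ = 15.4/(11.6−1) ≈ 1.45.

k ≈ 11.6, θ ≈ 1.45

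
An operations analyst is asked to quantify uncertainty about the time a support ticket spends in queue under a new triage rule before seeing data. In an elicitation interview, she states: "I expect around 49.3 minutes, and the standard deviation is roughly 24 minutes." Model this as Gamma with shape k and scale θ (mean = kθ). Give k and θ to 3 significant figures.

k ≈ 4.22, θ ≈ 11.7

For Gamma(k, scale θ): mean = kθ, variance = kθ², so CV = 1/√k.
CV = SD/mean = 24/49.3 = 0.4868, hence k = 1/CV² = 4.22.
Then θ = mean/k = 49.3/4.22 = 11.7.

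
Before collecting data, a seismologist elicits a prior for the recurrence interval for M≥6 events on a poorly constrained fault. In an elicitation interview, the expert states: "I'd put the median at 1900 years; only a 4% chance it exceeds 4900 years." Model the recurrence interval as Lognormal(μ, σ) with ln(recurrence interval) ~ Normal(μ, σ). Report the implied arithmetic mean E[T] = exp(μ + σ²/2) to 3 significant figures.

E[T] ≈ 2200 years

If T ~ Lognormal(μ,σ) then ln T ~ Normal(μ,σ), so the p-quantile of ln T is μ + z_p·σ.
ln(1900) = 7.55 and ln(4900) = 8.497; z_{0.5} = 0, z_{0.96} = 1.751.
σ = (8.497 − 7.55)/(1.751 − (0)) = 0.541.
μ = 7.55 − (0)·0.541 = 7.550.
E[T] = exp(μ + σ²/2) = exp(7.550 + 0.1464) = 2200 years.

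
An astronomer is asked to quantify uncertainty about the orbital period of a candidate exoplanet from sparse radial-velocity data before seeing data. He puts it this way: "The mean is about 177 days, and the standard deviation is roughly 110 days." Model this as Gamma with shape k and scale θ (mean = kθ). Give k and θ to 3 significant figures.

For Gamma(k, scale θ): mean = kθ, variance = kθ², so CV = 1/√k.
CV = SD/mean = 110/177 = 0.6215, hence k = 1/CV² = 2.59.
Then θ = mean/k = 177/2.59 = 68.4.

k ≈ 2.59, θ ≈ 68.4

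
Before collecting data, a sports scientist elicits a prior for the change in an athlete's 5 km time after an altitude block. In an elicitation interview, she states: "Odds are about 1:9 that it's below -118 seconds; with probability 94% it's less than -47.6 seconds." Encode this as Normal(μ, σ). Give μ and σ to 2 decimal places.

The p-quantile of Normal(μ,σ) is μ + z_p·σ, with z_{0.1} = -1.282 and z_{0.94} = 1.555.
Eliminate σ: μ = (z₂·x₁ − z₁·x₂)/(z₂ − z₁) = (1.555·-118 − (-1.282)·-47.6)/2.836 = -86.19.
Then σ = (x₂ − x₁)/(z₂ − z₁) = (-47.6 − -118)/2.836 = 24.82.

μ = -86.19, σ = 24.82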